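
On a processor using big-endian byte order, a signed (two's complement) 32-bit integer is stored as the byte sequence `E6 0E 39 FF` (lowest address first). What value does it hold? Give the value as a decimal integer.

-435275265

Big-endian: lowest address holds the most-significant byte.
The bytes are already most-significant first: 0xE60E39FF.
Top bit is set, so as a signed 32-bit value this is 0xE60E39FF − 2^32 = -435275265.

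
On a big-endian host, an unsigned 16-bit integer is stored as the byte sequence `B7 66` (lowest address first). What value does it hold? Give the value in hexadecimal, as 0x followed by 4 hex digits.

Big-endian: lowest address holds the most-significant byte.
The bytes are already most-significant first: 0xB766.

0xB766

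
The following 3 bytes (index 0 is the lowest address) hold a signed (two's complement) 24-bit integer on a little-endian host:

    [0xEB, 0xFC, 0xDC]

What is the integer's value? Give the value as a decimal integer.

-2294549

In little-endian order the low byte comes first in memory.
Reassemble most-significant byte first: DC FC EB → 0xDCFCEB.
Top bit is set, so as a signed 24-bit value this is 0xDCFCEB − 2^24 = -2294549.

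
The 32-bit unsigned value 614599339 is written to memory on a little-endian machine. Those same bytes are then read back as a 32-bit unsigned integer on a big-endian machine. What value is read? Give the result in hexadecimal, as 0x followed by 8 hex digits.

0xAB0AA224

614599339 in 32-bit hexadecimal is 0x24A20AAB.
Stored little-endian, the bytes at ascending addresses are AB 0A A2 24.
Read back as big-endian, the last byte is least significant, giving 0xAB0AA224.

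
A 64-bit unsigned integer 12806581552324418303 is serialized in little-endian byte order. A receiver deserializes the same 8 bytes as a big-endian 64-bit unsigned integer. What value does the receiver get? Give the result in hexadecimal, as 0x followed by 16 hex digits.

12806581552324418303 in 64-bit hexadecimal is 0xB1BA1E11D55E1AFF.
Stored little-endian, the bytes at ascending addresses are FF 1A 5E D5 11 1E BA B1.
Read back as big-endian, the last byte is least significant, giving 0xFF1A5ED5111EBAB1.

0xFF1A5ED5111EBAB1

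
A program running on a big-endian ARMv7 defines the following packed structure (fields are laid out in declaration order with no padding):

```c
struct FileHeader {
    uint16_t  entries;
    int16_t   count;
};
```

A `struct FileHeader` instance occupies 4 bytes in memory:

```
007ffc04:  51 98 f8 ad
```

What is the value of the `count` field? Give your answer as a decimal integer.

`count` follows `entries` (2 bytes), so it starts at byte offset 2 and occupies 2 bytes.
Bytes at offsets 2..3: F8 AD.
Big-endian: lowest address holds the most-significant byte.
The bytes are already most-significant first: 0xF8AD.
Top bit is set, so as a signed 16-bit value this is 0xF8AD − 2^16 = -1875.

-1875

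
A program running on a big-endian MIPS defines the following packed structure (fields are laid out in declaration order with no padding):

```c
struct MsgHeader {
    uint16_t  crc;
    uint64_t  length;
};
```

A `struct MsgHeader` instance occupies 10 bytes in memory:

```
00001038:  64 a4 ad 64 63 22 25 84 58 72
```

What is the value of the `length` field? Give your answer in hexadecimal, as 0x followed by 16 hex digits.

`length` follows `crc` (2 bytes), so it starts at byte offset 2 and occupies 8 bytes.
Bytes at offsets 2..9: AD 64 63 22 25 84 58 72.
Big-endian: lowest address holds the most-significant byte.
The bytes are already most-significant first: 0xAD64632225845872.

0xAD64632225845872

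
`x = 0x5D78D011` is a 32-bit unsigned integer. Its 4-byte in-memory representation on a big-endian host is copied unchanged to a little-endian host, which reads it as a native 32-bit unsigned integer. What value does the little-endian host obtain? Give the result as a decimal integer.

Stored big-endian, the bytes at ascending addresses are 5D 78 D0 11.
Read back as little-endian, the first byte is least significant, giving 0x11D0785D.
0x11D0785D = 298874973.

298874973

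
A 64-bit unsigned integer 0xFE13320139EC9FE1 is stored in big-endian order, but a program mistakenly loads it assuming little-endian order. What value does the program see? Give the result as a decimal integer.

Stored big-endian, the bytes at ascending addresses are FE 13 32 01 39 EC 9F E1.
Read back as little-endian, the first byte is least significant, giving 0xE19FEC39013213FE.
0xE19FEC39013213FE = 16257972909408130046.

16257972909408130046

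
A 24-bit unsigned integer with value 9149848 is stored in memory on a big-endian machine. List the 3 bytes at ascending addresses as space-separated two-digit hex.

9149848 in hexadecimal, padded to 24 bits, is 0x8B9D98.
Split into bytes (most-significant first): 8B 9D 98.
Big-endian stores the most-significant byte at the lowest address.
So the memory order matches the most-significant-first order: 8B 9D 98.

8B 9D 98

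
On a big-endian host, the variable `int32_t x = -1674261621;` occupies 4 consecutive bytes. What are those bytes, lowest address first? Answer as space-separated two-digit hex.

9C 34 CB 8B

Two's complement of -1674261621 in 32 bits: 1674261621 = 0x63CB3475; invert → 0x9C34CB8A; add 1 → 0x9C34CB8B.
Split into bytes (most-significant first): 9C 34 CB 8B.
Big-endian stores the most-significant byte at the lowest address.
So the memory order matches the most-significant-first order: 9C 34 CB 8B.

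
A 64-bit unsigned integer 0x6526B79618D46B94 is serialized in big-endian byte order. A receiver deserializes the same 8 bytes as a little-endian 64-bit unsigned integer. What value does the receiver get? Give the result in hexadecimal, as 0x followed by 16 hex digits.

Stored big-endian, the bytes at ascending addresses are 65 26 B7 96 18 D4 6B 94.
Read back as little-endian, the first byte is least significant, giving 0x946BD41896B72665.

0x946BD41896B72665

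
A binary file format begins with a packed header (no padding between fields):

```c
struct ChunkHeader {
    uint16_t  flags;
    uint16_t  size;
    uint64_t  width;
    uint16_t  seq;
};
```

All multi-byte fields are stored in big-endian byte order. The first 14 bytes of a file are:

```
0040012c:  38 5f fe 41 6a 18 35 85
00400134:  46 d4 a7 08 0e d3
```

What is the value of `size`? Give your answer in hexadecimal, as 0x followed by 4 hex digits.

`size` follows `flags` (2 bytes), so it starts at byte offset 2 and occupies 2 bytes.
Bytes at offsets 2..3: FE 41.
In big-endian order the high byte comes first in memory.
The bytes are already most-significant first: 0xFE41.

0xFE41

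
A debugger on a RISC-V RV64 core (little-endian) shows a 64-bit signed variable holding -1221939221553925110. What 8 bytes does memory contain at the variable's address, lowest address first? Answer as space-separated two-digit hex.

Two's complement of -1221939221553925110 in 64 bits: 1221939221553925110 = 0x10F5333F75D6CBF6; invert → 0xEF0ACCC08A293409; add 1 → 0xEF0ACCC08A29340A.
Split into bytes (most-significant first): EF 0A CC C0 8A 29 34 0A.
Little-endian stores the least-significant byte at the lowest address.
So at ascending addresses the bytes are 0A 34 29 8A C0 CC 0A EF.

0A 34 29 8A C0 CC 0A EF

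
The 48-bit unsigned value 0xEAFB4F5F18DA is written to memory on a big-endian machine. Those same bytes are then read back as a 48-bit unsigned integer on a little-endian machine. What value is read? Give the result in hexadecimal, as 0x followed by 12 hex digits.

0xDA185F4FFBEA

Stored big-endian, the bytes at ascending addresses are EA FB 4F 5F 18 DA.
Read back as little-endian, the first byte is least significant, giving 0xDA185F4FFBEA.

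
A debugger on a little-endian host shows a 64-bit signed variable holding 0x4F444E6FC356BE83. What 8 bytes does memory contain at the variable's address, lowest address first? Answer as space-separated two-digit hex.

83 BE 56 C3 6F 4E 44 4F

Split into bytes (most-significant first): 4F 44 4E 6F C3 56 BE 83.
Little-endian: lowest address holds the least-significant byte.
So at ascending addresses the bytes are 83 BE 56 C3 6F 4E 44 4F.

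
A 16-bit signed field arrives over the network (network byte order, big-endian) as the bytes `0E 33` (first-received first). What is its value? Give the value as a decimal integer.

3635

In big-endian order the high byte comes first in memory.
The bytes are already most-significant first: 0x0E33.
0x0E33 = 3635.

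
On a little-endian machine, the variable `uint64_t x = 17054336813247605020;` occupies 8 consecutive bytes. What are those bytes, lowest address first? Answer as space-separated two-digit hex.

1C A9 7D 51 F9 2C AD EC

17054336813247605020 in hexadecimal, padded to 64 bits, is 0xECAD2CF9517DA91C.
Split into bytes (most-significant first): EC AD 2C F9 51 7D A9 1C.
Little-endian stores the least-significant byte at the lowest address.
So at ascending addresses the bytes are 1C A9 7D 51 F9 2C AD EC.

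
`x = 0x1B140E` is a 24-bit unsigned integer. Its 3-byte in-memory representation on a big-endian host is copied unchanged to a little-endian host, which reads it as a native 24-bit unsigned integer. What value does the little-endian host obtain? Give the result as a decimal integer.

Stored big-endian, the bytes at ascending addresses are 1B 14 0E.
Read back as little-endian, the first byte is least significant, giving 0x0E141B.
0x0E141B = 922651.

922651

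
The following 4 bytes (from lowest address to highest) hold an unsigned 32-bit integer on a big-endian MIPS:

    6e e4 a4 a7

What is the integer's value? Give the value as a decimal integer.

1860478119

In big-endian order the high byte comes first in memory.
The bytes are already most-significant first: 0x6EE4A4A7.
0x6EE4A4A7 = 1860478119.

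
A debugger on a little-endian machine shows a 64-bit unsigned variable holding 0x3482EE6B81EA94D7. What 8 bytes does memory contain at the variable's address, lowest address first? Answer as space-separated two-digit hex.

D7 94 EA 81 6B EE 82 34

Split into bytes (most-significant first): 34 82 EE 6B 81 EA 94 D7.
Little-endian: lowest address holds the least-significant byte.
So at ascending addresses the bytes are D7 94 EA 81 6B EE 82 34.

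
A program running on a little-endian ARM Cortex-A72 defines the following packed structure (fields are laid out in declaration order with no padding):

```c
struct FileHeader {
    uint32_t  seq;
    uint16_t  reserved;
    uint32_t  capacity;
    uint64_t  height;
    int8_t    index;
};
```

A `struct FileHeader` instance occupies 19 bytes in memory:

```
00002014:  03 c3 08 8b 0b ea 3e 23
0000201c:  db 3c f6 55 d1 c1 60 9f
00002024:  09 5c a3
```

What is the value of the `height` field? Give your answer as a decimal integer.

`height` follows `seq` (4 B), `reserved` (2 B), `capacity` (4 B), so it starts at offset 4 + 2 + 4 = 10 and occupies 8 bytes.
Bytes at offsets 10..17: F6 55 D1 C1 60 9F 09 5C.
Little-endian: lowest address holds the least-significant byte.
Reassemble most-significant byte first: 5C 09 9F 60 C1 D1 55 F6 → 0x5C099F60C1D155F6.
0x5C099F60C1D155F6 = 6632007164197164534.

6632007164197164534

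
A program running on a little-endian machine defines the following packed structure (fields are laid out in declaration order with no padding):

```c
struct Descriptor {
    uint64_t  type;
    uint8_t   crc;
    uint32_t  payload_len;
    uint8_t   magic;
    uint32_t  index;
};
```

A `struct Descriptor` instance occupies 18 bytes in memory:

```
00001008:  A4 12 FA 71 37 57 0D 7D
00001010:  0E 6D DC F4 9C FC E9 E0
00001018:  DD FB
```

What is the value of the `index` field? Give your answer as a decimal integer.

4225622249

`index` follows `type` (8 B), `crc` (1 B), `payload_len` (4 B), `magic` (1 B), so it starts at offset 8 + 1 + 4 + 1 = 14 and occupies 4 bytes.
Bytes at offsets 14..17: E9 E0 DD FB.
In little-endian order the low byte comes first in memory.
Reassemble most-significant byte first: FB DD E0 E9 → 0xFBDDE0E9.
0xFBDDE0E9 = 4225622249.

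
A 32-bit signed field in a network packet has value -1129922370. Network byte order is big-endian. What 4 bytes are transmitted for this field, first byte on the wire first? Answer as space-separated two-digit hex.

Two's complement of -1129922370 in 32 bits: 1129922370 = 0x43593F42; invert → 0xBCA6C0BD; add 1 → 0xBCA6C0BE.
Split into bytes (most-significant first): BC A6 C0 BE.
Big-endian: lowest address holds the most-significant byte.
So the memory order matches the most-significant-first order: BC A6 C0 BE.

BC A6 C0 BE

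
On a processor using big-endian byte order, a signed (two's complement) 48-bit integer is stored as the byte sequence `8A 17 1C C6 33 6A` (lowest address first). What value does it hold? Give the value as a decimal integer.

-129643105078422

In big-endian order the high byte comes first in memory.
The bytes are already most-significant first: 0x8A171CC6336A.
Top bit is set, so as a signed 48-bit value this is 0x8A171CC6336A − 2^48 = -129643105078422.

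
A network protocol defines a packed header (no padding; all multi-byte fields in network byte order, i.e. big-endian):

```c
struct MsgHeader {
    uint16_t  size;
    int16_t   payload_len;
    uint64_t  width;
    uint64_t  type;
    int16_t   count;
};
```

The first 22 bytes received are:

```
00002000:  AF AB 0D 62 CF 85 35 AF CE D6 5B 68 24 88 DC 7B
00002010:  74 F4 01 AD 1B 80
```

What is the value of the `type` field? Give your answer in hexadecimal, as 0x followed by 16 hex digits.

`type` follows `size` (2 B), `payload_len` (2 B), `width` (8 B), so it starts at offset 2 + 2 + 8 = 12 and occupies 8 bytes.
Bytes at offsets 12..19: 24 88 DC 7B 74 F4 01 AD.
In big-endian order the high byte comes first in memory.
The bytes are already most-significant first: 0x2488DC7B74F401AD.

0x2488DC7B74F401AD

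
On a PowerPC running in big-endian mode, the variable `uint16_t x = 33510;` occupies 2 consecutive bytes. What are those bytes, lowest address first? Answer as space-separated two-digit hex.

33510 in hexadecimal, padded to 16 bits, is 0x82E6.
Split into bytes (most-significant first): 82 E6.
Big-endian: lowest address holds the most-significant byte.
So the memory order matches the most-significant-first order: 82 E6.

82 E6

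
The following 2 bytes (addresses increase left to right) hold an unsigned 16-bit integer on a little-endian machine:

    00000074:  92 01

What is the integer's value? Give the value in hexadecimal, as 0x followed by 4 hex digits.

In little-endian order the low byte comes first in memory.
Reassemble most-significant byte first: 01 92 → 0x0192.

0x0192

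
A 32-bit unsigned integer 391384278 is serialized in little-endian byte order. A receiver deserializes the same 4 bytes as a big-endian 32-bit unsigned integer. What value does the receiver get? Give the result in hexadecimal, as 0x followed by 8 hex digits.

391384278 in 32-bit hexadecimal is 0x17540CD6.
Stored little-endian, the bytes at ascending addresses are D6 0C 54 17.
Read back as big-endian, the last byte is least significant, giving 0xD60C5417.

0xD60C5417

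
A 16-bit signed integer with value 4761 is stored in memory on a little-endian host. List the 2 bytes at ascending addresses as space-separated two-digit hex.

4761 in hexadecimal, padded to 16 bits, is 0x1299.
Split into bytes (most-significant first): 12 99.
Little-endian stores the least-significant byte at the lowest address.
So at ascending addresses the bytes are 99 12.

99 12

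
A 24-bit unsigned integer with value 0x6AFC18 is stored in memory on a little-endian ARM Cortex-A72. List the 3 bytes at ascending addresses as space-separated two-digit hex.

18 FC 6A

Split into bytes (most-significant first): 6A FC 18.
Little-endian stores the least-significant byte at the lowest address.
So at ascending addresses the bytes are 18 FC 6A.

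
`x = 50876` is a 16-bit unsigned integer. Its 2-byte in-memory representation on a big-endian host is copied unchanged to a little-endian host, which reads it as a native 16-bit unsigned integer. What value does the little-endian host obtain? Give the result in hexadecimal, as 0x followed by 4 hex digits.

0xBCC6

50876 in 16-bit hexadecimal is 0xC6BC.
Stored big-endian, the bytes at ascending addresses are C6 BC.
Read back as little-endian, the first byte is least significant, giving 0xBCC6.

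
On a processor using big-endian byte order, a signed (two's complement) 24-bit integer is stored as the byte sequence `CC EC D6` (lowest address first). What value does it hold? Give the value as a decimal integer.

Big-endian: lowest address holds the most-significant byte.
The bytes are already most-significant first: 0xCCECD6.
Top bit is set, so as a signed 24-bit value this is 0xCCECD6 − 2^24 = -3347242.

-3347242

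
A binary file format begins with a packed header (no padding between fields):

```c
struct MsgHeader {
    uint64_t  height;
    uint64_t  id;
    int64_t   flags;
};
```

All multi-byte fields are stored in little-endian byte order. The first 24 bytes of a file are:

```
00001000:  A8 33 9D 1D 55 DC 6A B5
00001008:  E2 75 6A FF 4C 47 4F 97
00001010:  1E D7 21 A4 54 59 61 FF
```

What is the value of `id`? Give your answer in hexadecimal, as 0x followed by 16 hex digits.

0x974F474CFF6A75E2

`id` follows `height` (8 bytes), so it starts at byte offset 8 and occupies 8 bytes.
Bytes at offsets 8..15: E2 75 6A FF 4C 47 4F 97.
In little-endian order the low byte comes first in memory.
Reassemble most-significant byte first: 97 4F 47 4C FF 6A 75 E2 → 0x974F474CFF6A75E2.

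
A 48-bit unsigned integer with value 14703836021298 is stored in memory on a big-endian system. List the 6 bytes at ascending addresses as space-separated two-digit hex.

14703836021298 in hexadecimal, padded to 48 bits, is 0x0D5F80EC4232.
Split into bytes (most-significant first): 0D 5F 80 EC 42 32.
Big-endian stores the most-significant byte at the lowest address.
So the memory order matches the most-significant-first order: 0D 5F 80 EC 42 32.

0D 5F 80 EC 42 32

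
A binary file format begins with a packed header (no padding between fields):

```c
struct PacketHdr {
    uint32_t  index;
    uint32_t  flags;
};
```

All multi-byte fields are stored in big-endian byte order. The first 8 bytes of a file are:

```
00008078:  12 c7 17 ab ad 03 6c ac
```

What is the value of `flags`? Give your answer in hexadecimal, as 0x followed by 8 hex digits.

`flags` follows `index` (4 bytes), so it starts at byte offset 4 and occupies 4 bytes.
Bytes at offsets 4..7: AD 03 6C AC.
Big-endian: lowest address holds the most-significant byte.
The bytes are already most-significant first: 0xAD036CAC.

0xAD036CAC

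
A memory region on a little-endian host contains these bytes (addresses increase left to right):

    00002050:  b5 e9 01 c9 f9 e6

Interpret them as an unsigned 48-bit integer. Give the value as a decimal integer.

253960493590965

Little-endian: lowest address holds the least-significant byte.
Reassemble most-significant byte first: E6 F9 C9 01 E9 B5 → 0xE6F9C901E9B5.
0xE6F9C901E9B5 = 253960493590965.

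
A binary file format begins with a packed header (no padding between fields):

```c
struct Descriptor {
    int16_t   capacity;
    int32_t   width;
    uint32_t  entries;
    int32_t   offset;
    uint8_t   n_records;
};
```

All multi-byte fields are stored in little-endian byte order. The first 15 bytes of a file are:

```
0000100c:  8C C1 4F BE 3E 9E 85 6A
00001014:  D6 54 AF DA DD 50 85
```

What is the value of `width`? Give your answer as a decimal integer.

`width` follows `capacity` (2 bytes), so it starts at byte offset 2 and occupies 4 bytes.
Bytes at offsets 2..5: 4F BE 3E 9E.
In little-endian order the low byte comes first in memory.
Reassemble most-significant byte first: 9E 3E BE 4F → 0x9E3EBE4F.
Top bit is set, so as a signed 32-bit value this is 0x9E3EBE4F − 2^32 = -1640055217.

-1640055217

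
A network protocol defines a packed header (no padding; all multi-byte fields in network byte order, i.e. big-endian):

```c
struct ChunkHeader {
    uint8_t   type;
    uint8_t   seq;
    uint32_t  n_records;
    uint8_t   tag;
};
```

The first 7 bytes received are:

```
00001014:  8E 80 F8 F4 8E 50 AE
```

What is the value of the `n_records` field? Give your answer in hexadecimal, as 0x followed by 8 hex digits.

`n_records` follows `type` (1 B), `seq` (1 B), so it starts at offset 1 + 1 = 2 and occupies 4 bytes.
Bytes at offsets 2..5: F8 F4 8E 50.
Big-endian: lowest address holds the most-significant byte.
The bytes are already most-significant first: 0xF8F48E50.

0xF8F48E50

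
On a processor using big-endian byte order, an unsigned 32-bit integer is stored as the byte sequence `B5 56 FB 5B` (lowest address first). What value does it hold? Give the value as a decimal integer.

3042376539

In big-endian order the high byte comes first in memory.
The bytes are already most-significant first: 0xB556FB5B.
0xB556FB5B = 3042376539.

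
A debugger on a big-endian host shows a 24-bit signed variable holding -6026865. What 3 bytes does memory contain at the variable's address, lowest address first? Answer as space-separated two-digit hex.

Two's complement of -6026865 in 24 bits: 6026865 = 0x5BF671; invert → 0xA4098E; add 1 → 0xA4098F.
Split into bytes (most-significant first): A4 09 8F.
Big-endian stores the most-significant byte at the lowest address.
So the memory order matches the most-significant-first order: A4 09 8F.

A4 09 8F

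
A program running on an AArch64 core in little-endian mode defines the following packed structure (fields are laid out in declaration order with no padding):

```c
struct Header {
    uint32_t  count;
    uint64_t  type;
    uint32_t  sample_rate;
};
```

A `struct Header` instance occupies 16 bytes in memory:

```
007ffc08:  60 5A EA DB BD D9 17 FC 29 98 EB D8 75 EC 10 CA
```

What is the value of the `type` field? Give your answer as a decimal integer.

`type` follows `count` (4 bytes), so it starts at byte offset 4 and occupies 8 bytes.
Bytes at offsets 4..11: BD D9 17 FC 29 98 EB D8.
Little-endian stores the least-significant byte at the lowest address.
Reassemble most-significant byte first: D8 EB 98 29 FC 17 D9 BD → 0xD8EB9829FC17D9BD.
0xD8EB9829FC17D9BD = 15630754237809940925.

15630754237809940925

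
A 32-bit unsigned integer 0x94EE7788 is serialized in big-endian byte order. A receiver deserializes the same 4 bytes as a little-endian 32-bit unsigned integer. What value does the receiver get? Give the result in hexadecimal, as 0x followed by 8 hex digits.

0x8877EE94

Stored big-endian, the bytes at ascending addresses are 94 EE 77 88.
Read back as little-endian, the first byte is least significant, giving 0x8877EE94.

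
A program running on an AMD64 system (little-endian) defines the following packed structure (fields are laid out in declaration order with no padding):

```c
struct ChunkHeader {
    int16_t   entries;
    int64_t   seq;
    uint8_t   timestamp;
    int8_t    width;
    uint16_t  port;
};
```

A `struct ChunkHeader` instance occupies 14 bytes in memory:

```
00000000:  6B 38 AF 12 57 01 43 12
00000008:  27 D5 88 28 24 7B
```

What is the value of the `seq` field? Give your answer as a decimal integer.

-3087478940544593233

`seq` follows `entries` (2 bytes), so it starts at byte offset 2 and occupies 8 bytes.
Bytes at offsets 2..9: AF 12 57 01 43 12 27 D5.
Little-endian stores the least-significant byte at the lowest address.
Reassemble most-significant byte first: D5 27 12 43 01 57 12 AF → 0xD5271243015712AF.
Top bit is set, so as a signed 64-bit value this is 0xD5271243015712AF − 2^64 = -3087478940544593233.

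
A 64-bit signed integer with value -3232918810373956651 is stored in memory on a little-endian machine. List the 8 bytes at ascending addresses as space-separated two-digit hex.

D5 5B FB 7F 78 5D 22 D3

Two's complement of -3232918810373956651 in 64 bits: 3232918810373956651 = 0x2CDDA2878004A42B; invert → 0xD3225D787FFB5BD4; add 1 → 0xD3225D787FFB5BD5.
Split into bytes (most-significant first): D3 22 5D 78 7F FB 5B D5.
Little-endian stores the least-significant byte at the lowest address.
So at ascending addresses the bytes are D5 5B FB 7F 78 5D 22 D3.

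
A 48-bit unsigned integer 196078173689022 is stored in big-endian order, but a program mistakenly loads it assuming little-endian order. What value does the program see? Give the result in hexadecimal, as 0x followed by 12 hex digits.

196078173689022 in 48-bit hexadecimal is 0xB25501E414BE.
Stored big-endian, the bytes at ascending addresses are B2 55 01 E4 14 BE.
Read back as little-endian, the first byte is least significant, giving 0xBE14E40155B2.

0xBE14E40155B2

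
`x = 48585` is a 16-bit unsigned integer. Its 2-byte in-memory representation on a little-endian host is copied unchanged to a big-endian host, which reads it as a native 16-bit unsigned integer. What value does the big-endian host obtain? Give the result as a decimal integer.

48585 in 16-bit hexadecimal is 0xBDC9.
Stored little-endian, the bytes at ascending addresses are C9 BD.
Read back as big-endian, the last byte is least significant, giving 0xC9BD.
0xC9BD = 51645.

51645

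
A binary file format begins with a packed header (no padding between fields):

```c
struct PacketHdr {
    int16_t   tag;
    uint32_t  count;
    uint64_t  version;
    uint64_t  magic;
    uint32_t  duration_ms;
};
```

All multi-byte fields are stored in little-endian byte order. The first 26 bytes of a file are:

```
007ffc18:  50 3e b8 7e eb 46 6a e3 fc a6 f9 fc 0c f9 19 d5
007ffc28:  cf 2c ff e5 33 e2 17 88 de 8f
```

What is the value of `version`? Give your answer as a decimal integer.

`version` follows `tag` (2 B), `count` (4 B), so it starts at offset 2 + 4 = 6 and occupies 8 bytes.
Bytes at offsets 6..13: 6A E3 FC A6 F9 FC 0C F9.
Little-endian stores the least-significant byte at the lowest address.
Reassemble most-significant byte first: F9 0C FC F9 A6 FC E3 6A → 0xF90CFCF9A6FCE36A.
0xF90CFCF9A6FCE36A = 17945996764343231338.

17945996764343231338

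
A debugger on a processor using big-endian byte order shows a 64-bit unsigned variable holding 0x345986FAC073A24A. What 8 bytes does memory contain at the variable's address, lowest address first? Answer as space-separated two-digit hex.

Split into bytes (most-significant first): 34 59 86 FA C0 73 A2 4A.
In big-endian order the high byte comes first in memory.
So the memory order matches the most-significant-first order: 34 59 86 FA C0 73 A2 4A.

34 59 86 FA C0 73 A2 4A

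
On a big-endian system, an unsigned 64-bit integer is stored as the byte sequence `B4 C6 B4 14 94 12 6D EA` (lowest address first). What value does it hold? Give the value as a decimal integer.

13026296972692319722

Big-endian: lowest address holds the most-significant byte.
The bytes are already most-significant first: 0xB4C6B41494126DEA.
0xB4C6B41494126DEA = 13026296972692319722.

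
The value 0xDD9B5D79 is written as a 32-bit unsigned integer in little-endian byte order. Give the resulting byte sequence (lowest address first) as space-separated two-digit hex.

Split into bytes (most-significant first): DD 9B 5D 79.
Little-endian stores the least-significant byte at the lowest address.
So at ascending addresses the bytes are 79 5D 9B DD.

79 5D 9B DD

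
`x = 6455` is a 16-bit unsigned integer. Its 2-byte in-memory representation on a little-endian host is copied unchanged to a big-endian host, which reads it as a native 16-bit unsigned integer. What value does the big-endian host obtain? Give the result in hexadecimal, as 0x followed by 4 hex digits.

0x3719

6455 in 16-bit hexadecimal is 0x1937.
Stored little-endian, the bytes at ascending addresses are 37 19.
Read back as big-endian, the last byte is least significant, giving 0x3719.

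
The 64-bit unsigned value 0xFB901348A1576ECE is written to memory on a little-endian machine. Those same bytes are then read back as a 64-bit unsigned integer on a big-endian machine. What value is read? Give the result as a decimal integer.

14874922969461919995

Stored little-endian, the bytes at ascending addresses are CE 6E 57 A1 48 13 90 FB.
Read back as big-endian, the last byte is least significant, giving 0xCE6E57A1481390FB.
0xCE6E57A1481390FB = 14874922969461919995.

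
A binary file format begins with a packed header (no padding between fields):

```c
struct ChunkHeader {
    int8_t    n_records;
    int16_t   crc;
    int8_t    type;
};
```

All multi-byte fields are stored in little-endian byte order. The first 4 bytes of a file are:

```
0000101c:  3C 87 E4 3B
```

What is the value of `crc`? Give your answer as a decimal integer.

`crc` follows `n_records` (1 byte), so it starts at byte offset 1 and occupies 2 bytes.
Bytes at offsets 1..2: 87 E4.
Little-endian stores the least-significant byte at the lowest address.
Reassemble most-significant byte first: E4 87 → 0xE487.
Top bit is set, so as a signed 16-bit value this is 0xE487 − 2^16 = -7033.

-7033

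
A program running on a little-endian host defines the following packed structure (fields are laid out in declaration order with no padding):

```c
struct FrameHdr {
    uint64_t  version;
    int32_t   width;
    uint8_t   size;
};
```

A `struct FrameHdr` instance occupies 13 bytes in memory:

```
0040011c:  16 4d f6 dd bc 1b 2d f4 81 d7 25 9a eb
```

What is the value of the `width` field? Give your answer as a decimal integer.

-1708796031

`width` follows `version` (8 bytes), so it starts at byte offset 8 and occupies 4 bytes.
Bytes at offsets 8..11: 81 D7 25 9A.
Little-endian: lowest address holds the least-significant byte.
Reassemble most-significant byte first: 9A 25 D7 81 → 0x9A25D781.
Top bit is set, so as a signed 32-bit value this is 0x9A25D781 − 2^32 = -1708796031.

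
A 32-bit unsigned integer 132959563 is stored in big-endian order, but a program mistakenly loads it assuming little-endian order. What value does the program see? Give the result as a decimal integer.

132959563 in 32-bit hexadecimal is 0x07ECCD4B.
Stored big-endian, the bytes at ascending addresses are 07 EC CD 4B.
Read back as little-endian, the first byte is least significant, giving 0x4BCDEC07.
0x4BCDEC07 = 1271786503.

1271786503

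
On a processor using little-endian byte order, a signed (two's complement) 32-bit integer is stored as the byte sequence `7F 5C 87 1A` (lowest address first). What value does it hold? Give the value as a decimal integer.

Little-endian: lowest address holds the least-significant byte.
Reassemble most-significant byte first: 1A 87 5C 7F → 0x1A875C7F.
0x1A875C7F = 445078655.

445078655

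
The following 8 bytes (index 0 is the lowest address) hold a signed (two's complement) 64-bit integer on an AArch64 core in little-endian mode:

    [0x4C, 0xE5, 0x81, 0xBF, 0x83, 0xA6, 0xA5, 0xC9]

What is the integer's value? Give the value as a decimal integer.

-3916541216144890548

Little-endian: lowest address holds the least-significant byte.
Reassemble most-significant byte first: C9 A5 A6 83 BF 81 E5 4C → 0xC9A5A683BF81E54C.
Top bit is set, so as a signed 64-bit value this is 0xC9A5A683BF81E54C − 2^64 = -3916541216144890548.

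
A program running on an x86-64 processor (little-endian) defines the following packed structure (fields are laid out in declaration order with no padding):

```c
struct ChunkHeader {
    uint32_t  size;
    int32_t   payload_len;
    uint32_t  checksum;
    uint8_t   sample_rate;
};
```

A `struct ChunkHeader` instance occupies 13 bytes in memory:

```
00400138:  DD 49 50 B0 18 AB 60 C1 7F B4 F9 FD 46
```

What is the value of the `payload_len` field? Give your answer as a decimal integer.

`payload_len` follows `size` (4 bytes), so it starts at byte offset 4 and occupies 4 bytes.
Bytes at offsets 4..7: 18 AB 60 C1.
Little-endian: lowest address holds the least-significant byte.
Reassemble most-significant byte first: C1 60 AB 18 → 0xC160AB18.
Top bit is set, so as a signed 32-bit value this is 0xC160AB18 − 2^32 = -1050629352.

-1050629352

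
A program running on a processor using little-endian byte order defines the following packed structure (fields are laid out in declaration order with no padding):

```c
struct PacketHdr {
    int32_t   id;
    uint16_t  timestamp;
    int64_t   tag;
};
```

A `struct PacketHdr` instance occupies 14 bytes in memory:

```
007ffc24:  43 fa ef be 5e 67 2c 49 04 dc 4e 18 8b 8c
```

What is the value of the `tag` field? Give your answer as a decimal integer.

-8319529159659075284

`tag` follows `id` (4 B), `timestamp` (2 B), so it starts at offset 4 + 2 = 6 and occupies 8 bytes.
Bytes at offsets 6..13: 2C 49 04 DC 4E 18 8B 8C.
Little-endian stores the least-significant byte at the lowest address.
Reassemble most-significant byte first: 8C 8B 18 4E DC 04 49 2C → 0x8C8B184EDC04492C.
Top bit is set, so as a signed 64-bit value this is 0x8C8B184EDC04492C − 2^64 = -8319529159659075284.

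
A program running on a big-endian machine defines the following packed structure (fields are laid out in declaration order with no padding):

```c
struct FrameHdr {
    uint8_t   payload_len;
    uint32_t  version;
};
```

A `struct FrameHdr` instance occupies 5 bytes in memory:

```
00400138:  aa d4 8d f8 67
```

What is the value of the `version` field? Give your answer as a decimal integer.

3566073959

`version` follows `payload_len` (1 byte), so it starts at byte offset 1 and occupies 4 bytes.
Bytes at offsets 1..4: D4 8D F8 67.
Big-endian stores the most-significant byte at the lowest address.
The bytes are already most-significant first: 0xD48DF867.
0xD48DF867 = 3566073959.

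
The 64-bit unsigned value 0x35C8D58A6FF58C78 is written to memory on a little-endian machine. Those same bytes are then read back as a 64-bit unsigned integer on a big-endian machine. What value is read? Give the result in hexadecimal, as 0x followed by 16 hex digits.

0x788CF56F8AD5C835

Stored little-endian, the bytes at ascending addresses are 78 8C F5 6F 8A D5 C8 35.
Read back as big-endian, the last byte is least significant, giving 0x788CF56F8AD5C835.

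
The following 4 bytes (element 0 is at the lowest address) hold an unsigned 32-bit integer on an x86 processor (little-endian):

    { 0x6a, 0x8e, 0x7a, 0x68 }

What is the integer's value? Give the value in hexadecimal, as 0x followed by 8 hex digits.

0x687A8E6A

In little-endian order the low byte comes first in memory.
Reassemble most-significant byte first: 68 7A 8E 6A → 0x687A8E6A.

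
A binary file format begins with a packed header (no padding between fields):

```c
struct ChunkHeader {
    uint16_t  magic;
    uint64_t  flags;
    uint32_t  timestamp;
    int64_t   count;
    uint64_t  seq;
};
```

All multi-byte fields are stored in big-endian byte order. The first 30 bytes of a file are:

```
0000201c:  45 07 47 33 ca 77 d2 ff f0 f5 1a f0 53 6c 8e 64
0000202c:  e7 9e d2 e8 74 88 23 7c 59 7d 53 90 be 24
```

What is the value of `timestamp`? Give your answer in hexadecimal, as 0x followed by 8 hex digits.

`timestamp` follows `magic` (2 B), `flags` (8 B), so it starts at offset 2 + 8 = 10 and occupies 4 bytes.
Bytes at offsets 10..13: 1A F0 53 6C.
Big-endian: lowest address holds the most-significant byte.
The bytes are already most-significant first: 0x1AF0536C.

0x1AF0536C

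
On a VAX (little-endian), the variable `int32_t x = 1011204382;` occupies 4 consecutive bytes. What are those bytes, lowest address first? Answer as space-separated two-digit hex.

1E C1 45 3C

1011204382 in hexadecimal, padded to 32 bits, is 0x3C45C11E.
Split into bytes (most-significant first): 3C 45 C1 1E.
Little-endian: lowest address holds the least-significant byte.
So at ascending addresses the bytes are 1E C1 45 3C.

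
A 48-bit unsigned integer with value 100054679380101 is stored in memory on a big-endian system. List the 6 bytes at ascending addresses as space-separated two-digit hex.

100054679380101 in hexadecimal, padded to 48 bits, is 0x5AFFCB9F6085.
Split into bytes (most-significant first): 5A FF CB 9F 60 85.
Big-endian stores the most-significant byte at the lowest address.
So the memory order matches the most-significant-first order: 5A FF CB 9F 60 85.

5A FF CB 9F 60 85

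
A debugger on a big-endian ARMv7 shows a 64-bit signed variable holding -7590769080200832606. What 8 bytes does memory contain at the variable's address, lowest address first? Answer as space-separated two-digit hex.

Two's complement of -7590769080200832606 in 64 bits: 7590769080200832606 = 0x6957D442C563A65E; invert → 0x96A82BBD3A9C59A1; add 1 → 0x96A82BBD3A9C59A2.
Split into bytes (most-significant first): 96 A8 2B BD 3A 9C 59 A2.
In big-endian order the high byte comes first in memory.
So the memory order matches the most-significant-first order: 96 A8 2B BD 3A 9C 59 A2.

96 A8 2B BD 3A 9C 59 A2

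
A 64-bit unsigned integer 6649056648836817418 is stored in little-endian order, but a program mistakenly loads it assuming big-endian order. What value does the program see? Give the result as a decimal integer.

6649056648836817418 in 64-bit hexadecimal is 0x5C4631CB3D5E220A.
Stored little-endian, the bytes at ascending addresses are 0A 22 5E 3D CB 31 46 5C.
Read back as big-endian, the last byte is least significant, giving 0x0A225E3DCB31465C.
0x0A225E3DCB31465C = 730249709082461788.

730249709082461788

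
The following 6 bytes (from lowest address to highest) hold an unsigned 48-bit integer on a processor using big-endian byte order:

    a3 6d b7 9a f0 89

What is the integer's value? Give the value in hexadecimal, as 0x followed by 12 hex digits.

Big-endian stores the most-significant byte at the lowest address.
The bytes are already most-significant first: 0xA36DB79AF089.

0xA36DB79AF089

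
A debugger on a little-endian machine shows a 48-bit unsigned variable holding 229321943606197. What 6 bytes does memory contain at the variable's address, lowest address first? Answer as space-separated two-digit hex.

B5 E3 FC 2C 91 D0

229321943606197 in hexadecimal, padded to 48 bits, is 0xD0912CFCE3B5.
Split into bytes (most-significant first): D0 91 2C FC E3 B5.
In little-endian order the low byte comes first in memory.
So at ascending addresses the bytes are B5 E3 FC 2C 91 D0.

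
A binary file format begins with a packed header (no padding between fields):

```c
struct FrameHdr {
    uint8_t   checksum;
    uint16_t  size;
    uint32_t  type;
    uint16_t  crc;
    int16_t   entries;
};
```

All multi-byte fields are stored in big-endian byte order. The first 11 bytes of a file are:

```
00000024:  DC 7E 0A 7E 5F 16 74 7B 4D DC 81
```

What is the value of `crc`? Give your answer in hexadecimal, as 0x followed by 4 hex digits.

`crc` follows `checksum` (1 B), `size` (2 B), `type` (4 B), so it starts at offset 1 + 2 + 4 = 7 and occupies 2 bytes.
Bytes at offsets 7..8: 7B 4D.
Big-endian stores the most-significant byte at the lowest address.
The bytes are already most-significant first: 0x7B4D.

0x7B4D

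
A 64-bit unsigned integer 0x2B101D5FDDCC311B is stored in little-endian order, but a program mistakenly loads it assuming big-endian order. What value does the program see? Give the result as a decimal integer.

Stored little-endian, the bytes at ascending addresses are 1B 31 CC DD 5F 1D 10 2B.
Read back as big-endian, the last byte is least significant, giving 0x1B31CCDD5F1D102B.
0x1B31CCDD5F1D102B = 1959572564038455339.

1959572564038455339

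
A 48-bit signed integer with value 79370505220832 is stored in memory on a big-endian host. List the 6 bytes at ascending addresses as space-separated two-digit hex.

79370505220832 in hexadecimal, padded to 48 bits, is 0x482FE2C4F2E0.
Split into bytes (most-significant first): 48 2F E2 C4 F2 E0.
In big-endian order the high byte comes first in memory.
So the memory order matches the most-significant-first order: 48 2F E2 C4 F2 E0.

48 2F E2 C4 F2 E0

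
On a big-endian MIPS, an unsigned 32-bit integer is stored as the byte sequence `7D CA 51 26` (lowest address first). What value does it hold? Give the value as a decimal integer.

2110411046

Big-endian stores the most-significant byte at the lowest address.
The bytes are already most-significant first: 0x7DCA5126.
0x7DCA5126 = 2110411046.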